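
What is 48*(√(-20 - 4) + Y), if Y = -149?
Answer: -7152 + 96*I*√6 ≈ -7152.0 + 235.15*I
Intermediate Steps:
48*(√(-20 - 4) + Y) = 48*(√(-20 - 4) - 149) = 48*(√(-24) - 149) = 48*(2*I*√6 - 149) = 48*(-149 + 2*I*√6) = -7152 + 96*I*√6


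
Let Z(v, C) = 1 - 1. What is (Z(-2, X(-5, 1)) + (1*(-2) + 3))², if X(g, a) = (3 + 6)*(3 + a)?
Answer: 1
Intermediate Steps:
X(g, a) = 27 + 9*a (X(g, a) = 9*(3 + a) = 27 + 9*a)
Z(v, C) = 0
(Z(-2, X(-5, 1)) + (1*(-2) + 3))² = (0 + (1*(-2) + 3))² = (0 + (-2 + 3))² = (0 + 1)² = 1² = 1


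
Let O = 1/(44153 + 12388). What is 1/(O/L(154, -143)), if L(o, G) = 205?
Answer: 11590905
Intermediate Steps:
O = 1/56541 ≈ 1.7686e-5
1/(O/L(154, -143)) = 1/((1/56541)/205) = 1/((1/56541)*(1/205)) = 1/(1/11590905) = 11590905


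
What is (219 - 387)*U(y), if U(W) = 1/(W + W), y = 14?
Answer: -6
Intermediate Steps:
U(W) = 1/(2*W)
(219 - 387)*U(y) = (219 - 387)*((1/2)/14) = -84/14 = -168*1/28 = -6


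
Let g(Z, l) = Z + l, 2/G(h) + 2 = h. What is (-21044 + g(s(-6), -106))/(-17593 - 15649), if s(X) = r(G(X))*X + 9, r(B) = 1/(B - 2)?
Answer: 5765/9066 ≈ 0.63589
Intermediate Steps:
G(h) = 2/(-2 + h)
r(B) = 1/(-2 + B)
s(X) = 9 + X/(-2 + 2/(-2 + X)) (s(X) = X/(-2 + 2/(-2 + X)) + 9 = 9 + X/(-2 + 2/(-2 + X)))
(-21044 + g(s(-6), -106))/(-17593 - 15649) = (-21044 + ((-54 - 1*(-6)**2 + 20*(-6))/(2*(-3 - 6)) - 106))/(-17593 - 15649) = (-21044 + ((1/2)*(-54 - 1*36 - 120)/(-9) - 106))/(-33242) = (-21044 + ((1/2)*(-1/9)*(-54 - 36 - 120) - 106))*(-1/33242) = (-21044 + ((1/2)*(-1/9)*(-210) - 106))*(-1/33242) = (-21044 + (35/3 - 106))*(-1/33242) = (-21044 - 283/3)*(-1/33242) = -63415/3*(-1/33242) = 5765/9066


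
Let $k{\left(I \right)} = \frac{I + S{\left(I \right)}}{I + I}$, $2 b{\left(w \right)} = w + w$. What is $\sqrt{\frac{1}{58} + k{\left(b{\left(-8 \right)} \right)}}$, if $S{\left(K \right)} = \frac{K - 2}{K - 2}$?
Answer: $\frac{\sqrt{6119}}{116} \approx 0.67435$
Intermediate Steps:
$b{\left(w \right)} = w$ ($b{\left(w \right)} = \frac{w + w}{2} = \frac{2 w}{2} = w$)
$S{\left(K \right)} = 1$ ($S{\left(K \right)} = \frac{-2 + K}{-2 + K} = 1$)
$k{\left(I \right)} = \frac{1 + I}{2 I}$ ($k{\left(I \right)} = \frac{I + 1}{I + I} = \frac{1 + I}{2 I}$)
$\sqrt{\frac{1}{58} + k{\left(b{\left(-8 \right)} \right)}} = \sqrt{\frac{1}{58} + \frac{1 - 8}{2 \left(-8\right)}} = \sqrt{\frac{1}{58} + \frac{1}{2} \left(- \frac{1}{8}\right) \left(-7\right)} = \sqrt{\frac{1}{58} + \frac{7}{16}} = \sqrt{\frac{211}{464}} = \frac{\sqrt{6119}}{116}$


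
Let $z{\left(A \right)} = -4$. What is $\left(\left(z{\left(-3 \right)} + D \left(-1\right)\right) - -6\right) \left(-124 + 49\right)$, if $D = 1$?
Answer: $-75$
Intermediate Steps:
$\left(\left(z{\left(-3 \right)} + D \left(-1\right)\right) - -6\right) \left(-124 + 49\right) = \left(\left(-4 + 1 \left(-1\right)\right) - -6\right) \left(-124 + 49\right) = \left(\left(-4 - 1\right) + 6\right) \left(-75\right) = \left(-5 + 6\right) \left(-75\right) = 1 \left(-75\right) = -75$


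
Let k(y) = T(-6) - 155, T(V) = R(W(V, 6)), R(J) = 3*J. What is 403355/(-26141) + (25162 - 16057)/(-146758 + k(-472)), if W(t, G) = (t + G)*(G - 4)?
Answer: -19832035640/1280150911 ≈ -15.492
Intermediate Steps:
W(t, G) = (-4 + G)*(G + t) (W(t, G) = (G + t)*(-4 + G) = (-4 + G)*(G + t))
T(V) = 36 + 6*V (T(V) = 3*(6² - 4*6 - 4*V + 6*V) = 3*(36 - 24 - 4*V + 6*V) = 3*(12 + 2*V) = 36 + 6*V)
k(y) = -155 (k(y) = (36 + 6*(-6)) - 155 = (36 - 36) - 155 = 0 - 155 = -155)
403355/(-26141) + (25162 - 16057)/(-146758 + k(-472)) = 403355/(-26141) + (25162 - 16057)/(-146758 - 155) = 403355*(-1/26141) + 9105/(-146913) = -403355/26141 + 9105*(-1/146913) = -403355/26141 - 3035/48971 = -19832035640/1280150911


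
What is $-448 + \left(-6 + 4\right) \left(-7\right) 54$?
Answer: $308$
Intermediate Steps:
$-448 + \left(-6 + 4\right) \left(-7\right) 54 = -448 + \left(-2\right) \left(-7\right) 54 = -448 + 14 \cdot 54 = -448 + 756 = 308$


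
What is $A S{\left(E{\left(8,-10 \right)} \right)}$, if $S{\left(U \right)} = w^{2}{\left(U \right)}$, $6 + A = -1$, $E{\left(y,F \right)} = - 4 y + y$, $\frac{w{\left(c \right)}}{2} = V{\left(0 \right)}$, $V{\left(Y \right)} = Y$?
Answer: $0$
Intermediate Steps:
$w{\left(c \right)} = 0$ ($w{\left(c \right)} = 2 \cdot 0 = 0$)
$E{\left(y,F \right)} = - 3 y$
$A = -7$ ($A = -6 - 1 = -7$)
$S{\left(U \right)} = 0$ ($S{\left(U \right)} = 0^{2} = 0$)
$A S{\left(E{\left(8,-10 \right)} \right)} = \left(-7\right) 0 = 0$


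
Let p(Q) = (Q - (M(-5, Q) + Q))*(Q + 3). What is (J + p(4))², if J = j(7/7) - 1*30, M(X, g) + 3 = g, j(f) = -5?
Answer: 1764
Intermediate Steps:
M(X, g) = -3 + g
J = -35 (J = -5 - 1*30 = -5 - 30 = -35)
p(Q) = (3 + Q)*(3 - Q) (p(Q) = (Q - ((-3 + Q) + Q))*(Q + 3) = (Q - (-3 + 2*Q))*(3 + Q) = (Q + (3 - 2*Q))*(3 + Q) = (3 - Q)*(3 + Q) = (3 + Q)*(3 - Q))
(J + p(4))² = (-35 + (9 - 1*4²))² = (-35 + (9 - 1*16))² = (-35 + (9 - 16))² = (-35 - 7)² = (-42)² = 1764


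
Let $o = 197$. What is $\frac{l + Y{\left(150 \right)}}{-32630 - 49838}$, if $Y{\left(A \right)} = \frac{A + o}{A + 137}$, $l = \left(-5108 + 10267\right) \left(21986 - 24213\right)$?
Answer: $\frac{824342336}{5917079} \approx 139.32$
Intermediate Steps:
$l = -11489093$ ($l = 5159 \left(-2227\right) = -11489093$)
$Y{\left(A \right)} = \frac{197 + A}{137 + A}$ ($Y{\left(A \right)} = \frac{A + 197}{A + 137} = \frac{197 + A}{137 + A}$)
$\frac{l + Y{\left(150 \right)}}{-32630 - 49838} = \frac{-11489093 + \frac{197 + 150}{137 + 150}}{-32630 - 49838} = \frac{-11489093 + \frac{1}{287} \cdot 347}{-82468} = \left(-11489093 + \frac{1}{287} \cdot 347\right) \left(- \frac{1}{82468}\right) = \left(-11489093 + \frac{347}{287}\right) \left(- \frac{1}{82468}\right) = \left(- \frac{3297369344}{287}\right) \left(- \frac{1}{82468}\right) = \frac{824342336}{5917079}$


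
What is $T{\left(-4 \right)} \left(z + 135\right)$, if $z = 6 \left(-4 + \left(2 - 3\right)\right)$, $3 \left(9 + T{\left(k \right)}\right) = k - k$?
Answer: $-945$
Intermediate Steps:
$T{\left(k \right)} = -9$ ($T{\left(k \right)} = -9 + \frac{k - k}{3} = -9 + \frac{1}{3} \cdot 0 = -9 + 0 = -9$)
$z = -30$ ($z = 6 \left(-4 + \left(2 - 3\right)\right) = 6 \left(-4 - 1\right) = 6 \left(-5\right) = -30$)
$T{\left(-4 \right)} \left(z + 135\right) = - 9 \left(-30 + 135\right) = \left(-9\right) 105 = -945$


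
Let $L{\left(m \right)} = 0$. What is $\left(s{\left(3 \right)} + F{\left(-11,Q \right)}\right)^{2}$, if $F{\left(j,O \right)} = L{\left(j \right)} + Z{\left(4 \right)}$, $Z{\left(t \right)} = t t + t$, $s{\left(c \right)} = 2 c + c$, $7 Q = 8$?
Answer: $841$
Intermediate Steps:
$Q = \frac{8}{7}$ ($Q = \frac{1}{7} \cdot 8 = \frac{8}{7} \approx 1.1429$)
$s{\left(c \right)} = 3 c$
$Z{\left(t \right)} = t + t^{2}$ ($Z{\left(t \right)} = t^{2} + t = t + t^{2}$)
$F{\left(j,O \right)} = 20$ ($F{\left(j,O \right)} = 0 + 4 \left(1 + 4\right) = 0 + 4 \cdot 5 = 0 + 20 = 20$)
$\left(s{\left(3 \right)} + F{\left(-11,Q \right)}\right)^{2} = \left(3 \cdot 3 + 20\right)^{2} = \left(9 + 20\right)^{2} = 29^{2} = 841$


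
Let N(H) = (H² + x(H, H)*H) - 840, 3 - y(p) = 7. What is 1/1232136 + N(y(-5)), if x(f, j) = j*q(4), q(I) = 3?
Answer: -956137535/1232136 ≈ -776.00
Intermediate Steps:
y(p) = -4 (y(p) = 3 - 1*7 = 3 - 7 = -4)
x(f, j) = 3*j (x(f, j) = j*3 = 3*j)
N(H) = -840 + 4*H² (N(H) = (H² + (3*H)*H) - 840 = (H² + 3*H²) - 840 = 4*H² - 840 = -840 + 4*H²)
1/1232136 + N(y(-5)) = 1/1232136 + (-840 + 4*(-4)²) = 1/1232136 + (-840 + 4*16) = 1/1232136 + (-840 + 64) = 1/1232136 - 776 = -956137535/1232136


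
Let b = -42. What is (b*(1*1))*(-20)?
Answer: 840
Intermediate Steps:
(b*(1*1))*(-20) = -42*(-20) = 840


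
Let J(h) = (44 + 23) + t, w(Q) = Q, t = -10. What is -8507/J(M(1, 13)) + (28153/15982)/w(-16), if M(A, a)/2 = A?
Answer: -2176946705/14575584 ≈ -149.36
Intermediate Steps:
M(A, a) = 2*A
J(h) = 57 (J(h) = (44 + 23) - 10 = 67 - 10 = 57)
-8507/J(M(1, 13)) + (28153/15982)/w(-16) = -8507/57 + (28153/15982)/(-16) = -8507*1/57 + (28153*(1/15982))*(-1/16) = -8507/57 + (28153/15982)*(-1/16) = -8507/57 - 28153/255712 = -2176946705/14575584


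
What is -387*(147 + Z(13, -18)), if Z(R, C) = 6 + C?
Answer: -52245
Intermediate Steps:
-387*(147 + Z(13, -18)) = -387*(147 + (6 - 18)) = -387*(147 - 12) = -387*135 = -52245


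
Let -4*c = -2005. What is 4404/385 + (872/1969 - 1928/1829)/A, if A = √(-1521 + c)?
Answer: 4404/385 + 4402688*I*√4079/14689706779 ≈ 11.439 + 0.019142*I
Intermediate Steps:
c = 2005/4 (c = -¼*(-2005) = 2005/4 ≈ 501.25)
A = I*√4079/2 (A = √(-1521 + 2005/4) = √(-4079/4) = I*√4079/2 ≈ 31.934*I)
4404/385 + (872/1969 - 1928/1829)/A = 4404/385 + (872/1969 - 1928/1829)/((I*√4079/2)) = 4404*(1/385) + (872*(1/1969) - 1928*1/1829)*(-2*I*√4079/4079) = 4404/385 + (872/1969 - 1928/1829)*(-2*I*√4079/4079) = 4404/385 - (-4402688)*I*√4079/14689706779 = 4404/385 + 4402688*I*√4079/14689706779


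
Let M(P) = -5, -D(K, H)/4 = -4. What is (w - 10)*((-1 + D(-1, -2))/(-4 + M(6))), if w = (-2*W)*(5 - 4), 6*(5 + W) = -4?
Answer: -20/9 ≈ -2.2222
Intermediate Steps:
W = -17/3 (W = -5 + (⅙)*(-4) = -5 - ⅔ = -17/3 ≈ -5.6667)
D(K, H) = 16 (D(K, H) = -4*(-4) = 16)
w = 34/3 (w = (-2*(-17/3))*(5 - 4) = (34/3)*1 = 34/3 ≈ 11.333)
(w - 10)*((-1 + D(-1, -2))/(-4 + M(6))) = (34/3 - 10)*((-1 + 16)/(-4 - 5)) = 4*(15/(-9))/3 = 4*(15*(-⅑))/3 = (4/3)*(-5/3) = -20/9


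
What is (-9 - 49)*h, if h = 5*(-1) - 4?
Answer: 522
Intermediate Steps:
h = -9 (h = -5 - 4 = -9)
(-9 - 49)*h = (-9 - 49)*(-9) = -58*(-9) = 522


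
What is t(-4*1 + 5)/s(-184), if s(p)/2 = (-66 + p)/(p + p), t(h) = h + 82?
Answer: 7636/125 ≈ 61.088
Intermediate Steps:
t(h) = 82 + h
s(p) = (-66 + p)/p (s(p) = 2*((-66 + p)/(p + p)) = 2*((-66 + p)/((2*p))) = 2*((-66 + p)*(1/(2*p))) = 2*((-66 + p)/(2*p)) = (-66 + p)/p)
t(-4*1 + 5)/s(-184) = (82 + (-4*1 + 5))/(((-66 - 184)/(-184))) = (82 + (-4 + 5))/((-1/184*(-250))) = (82 + 1)/(125/92) = 83*(92/125) = 7636/125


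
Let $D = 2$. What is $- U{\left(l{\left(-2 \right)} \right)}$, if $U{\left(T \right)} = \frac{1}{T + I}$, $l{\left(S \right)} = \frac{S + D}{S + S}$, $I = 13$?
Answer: $- \frac{1}{13} \approx -0.076923$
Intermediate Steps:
$l{\left(S \right)} = \frac{2 + S}{2 S}$ ($l{\left(S \right)} = \frac{S + 2}{S + S} = \frac{2 + S}{2 S}$)
$U{\left(T \right)} = \frac{1}{13 + T}$ ($U{\left(T \right)} = \frac{1}{T + 13} = \frac{1}{13 + T}$)
$- U{\left(l{\left(-2 \right)} \right)} = - \frac{1}{13 + \frac{2 - 2}{2 \left(-2\right)}} = - \frac{1}{13 + \frac{1}{2} \left(- \frac{1}{2}\right) 0} = - \frac{1}{13 + 0} = - \frac{1}{13}$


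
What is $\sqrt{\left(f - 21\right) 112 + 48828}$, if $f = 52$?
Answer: $10 \sqrt{523} \approx 228.69$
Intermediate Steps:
$\sqrt{\left(f - 21\right) 112 + 48828} = \sqrt{\left(52 - 21\right) 112 + 48828} = \sqrt{31 \cdot 112 + 48828} = \sqrt{3472 + 48828} = \sqrt{52300} = 10 \sqrt{523}$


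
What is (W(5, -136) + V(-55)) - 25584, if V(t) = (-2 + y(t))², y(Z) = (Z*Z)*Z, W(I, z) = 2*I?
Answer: 27681280555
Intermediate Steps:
y(Z) = Z³ (y(Z) = Z²*Z = Z³)
V(t) = (-2 + t³)²
(W(5, -136) + V(-55)) - 25584 = (2*5 + (-2 + (-55)³)²) - 25584 = (10 + (-2 - 166375)²) - 25584 = (10 + (-166377)²) - 25584 = (10 + 27681306129) - 25584 = 27681306139 - 25584 = 27681280555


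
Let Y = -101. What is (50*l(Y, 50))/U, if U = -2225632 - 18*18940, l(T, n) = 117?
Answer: -2925/1283276 ≈ -0.0022793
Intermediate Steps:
U = -2566552 (U = -2225632 - 1*340920 = -2225632 - 340920 = -2566552)
(50*l(Y, 50))/U = (50*117)/(-2566552) = 5850*(-1/2566552) = -2925/1283276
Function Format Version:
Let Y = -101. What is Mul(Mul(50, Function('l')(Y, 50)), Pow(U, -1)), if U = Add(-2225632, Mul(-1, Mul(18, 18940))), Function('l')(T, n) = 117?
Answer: Rational(-2925, 1283276) ≈ -0.0022793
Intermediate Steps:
U = -2566552 (U = Add(-2225632, Mul(-1, 340920)) = Add(-2225632, -340920) = -2566552)
Mul(Mul(50, Function('l')(Y, 50)), Pow(U, -1)) = Mul(Mul(50, 117), Pow(-2566552, -1)) = Mul(5850, Rational(-1, 2566552)) = Rational(-2925, 1283276)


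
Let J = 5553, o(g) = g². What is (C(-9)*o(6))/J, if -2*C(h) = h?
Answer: 18/617 ≈ 0.029173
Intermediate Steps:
C(h) = -h/2
(C(-9)*o(6))/J = (-½*(-9)*6²)/5553 = ((9/2)*36)*(1/5553) = 162*(1/5553) = 18/617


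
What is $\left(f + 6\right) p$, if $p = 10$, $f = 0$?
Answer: $60$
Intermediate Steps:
$\left(f + 6\right) p = \left(0 + 6\right) 10 = 6 \cdot 10 = 60$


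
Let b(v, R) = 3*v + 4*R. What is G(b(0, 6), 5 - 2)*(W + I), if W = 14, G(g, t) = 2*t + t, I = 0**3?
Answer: 126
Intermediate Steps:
I = 0
G(g, t) = 3*t
G(b(0, 6), 5 - 2)*(W + I) = (3*(5 - 2))*(14 + 0) = (3*3)*14 = 9*14 = 126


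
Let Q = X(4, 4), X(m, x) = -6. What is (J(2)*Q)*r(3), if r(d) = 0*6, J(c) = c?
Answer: 0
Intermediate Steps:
r(d) = 0
Q = -6
(J(2)*Q)*r(3) = (2*(-6))*0 = -12*0 = 0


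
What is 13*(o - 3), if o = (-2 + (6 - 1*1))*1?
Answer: 0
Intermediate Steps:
o = 3 (o = (-2 + (6 - 1))*1 = (-2 + 5)*1 = 3*1 = 3)
13*(o - 3) = 13*(3 - 3) = 13*0 = 0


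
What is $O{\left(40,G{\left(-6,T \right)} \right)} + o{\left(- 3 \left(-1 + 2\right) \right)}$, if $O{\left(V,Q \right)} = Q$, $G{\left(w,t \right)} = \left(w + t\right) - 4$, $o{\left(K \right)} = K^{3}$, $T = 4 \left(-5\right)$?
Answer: $-57$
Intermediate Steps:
$T = -20$
$G{\left(w,t \right)} = -4 + t + w$ ($G{\left(w,t \right)} = \left(t + w\right) - 4 = -4 + t + w$)
$O{\left(40,G{\left(-6,T \right)} \right)} + o{\left(- 3 \left(-1 + 2\right) \right)} = \left(-4 - 20 - 6\right) + \left(- 3 \left(-1 + 2\right)\right)^{3} = -30 + \left(\left(-3\right) 1\right)^{3} = -30 + \left(-3\right)^{3} = -30 - 27 = -57$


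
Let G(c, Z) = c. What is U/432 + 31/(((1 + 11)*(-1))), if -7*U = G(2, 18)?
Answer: -3907/1512 ≈ -2.5840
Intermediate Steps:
U = -2/7 (U = -1/7*2 = -2/7 ≈ -0.28571)
U/432 + 31/(((1 + 11)*(-1))) = -2/7/432 + 31/(((1 + 11)*(-1))) = -2/7*1/432 + 31/((12*(-1))) = -1/1512 + 31/(-12) = -1/1512 + 31*(-1/12) = -1/1512 - 31/12 = -3907/1512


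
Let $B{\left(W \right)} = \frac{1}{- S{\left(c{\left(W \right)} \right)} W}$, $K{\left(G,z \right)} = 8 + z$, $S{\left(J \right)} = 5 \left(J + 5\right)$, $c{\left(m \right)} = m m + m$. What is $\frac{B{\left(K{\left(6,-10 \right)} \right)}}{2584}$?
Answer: $\frac{1}{180880} \approx 5.5285 \cdot 10^{-6}$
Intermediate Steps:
$c{\left(m \right)} = m + m^{2}$ ($c{\left(m \right)} = m^{2} + m = m + m^{2}$)
$S{\left(J \right)} = 25 + 5 J$ ($S{\left(J \right)} = 5 \left(5 + J\right) = 25 + 5 J$)
$B{\left(W \right)} = \frac{1}{W \left(-25 - 5 W \left(1 + W\right)\right)}$ ($B{\left(W \right)} = \frac{1}{- (25 + 5 W \left(1 + W\right)) W} = \frac{1}{\left(-25 - 5 W \left(1 + W\right)\right) W} = \frac{1}{W \left(-25 - 5 W \left(1 + W\right)\right)}$)
$\frac{B{\left(K{\left(6,-10 \right)} \right)}}{2584} = \frac{\left(- \frac{1}{5}\right) \frac{1}{8 - 10} \frac{1}{5 + \left(8 - 10\right) \left(1 + \left(8 - 10\right)\right)}}{2584} = - \frac{1}{5 \left(-2\right) \left(5 - 2 \left(1 - 2\right)\right)} \frac{1}{2584} = \left(- \frac{1}{5}\right) \left(- \frac{1}{2}\right) \frac{1}{5 - -2} \cdot \frac{1}{2584} = \left(- \frac{1}{5}\right) \left(- \frac{1}{2}\right) \frac{1}{5 + 2} \cdot \frac{1}{2584} = \left(- \frac{1}{5}\right) \left(- \frac{1}{2}\right) \frac{1}{7} \cdot \frac{1}{2584} = \frac{1}{70} \cdot \frac{1}{2584} = \frac{1}{180880}$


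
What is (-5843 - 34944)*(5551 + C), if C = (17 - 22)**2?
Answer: -227428312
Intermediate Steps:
C = 25 (C = (-5)**2 = 25)
(-5843 - 34944)*(5551 + C) = (-5843 - 34944)*(5551 + 25) = -40787*5576 = -227428312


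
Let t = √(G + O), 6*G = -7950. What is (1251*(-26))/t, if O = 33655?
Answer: -16263*√32330/16165 ≈ -180.90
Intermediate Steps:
G = -1325 (G = (⅙)*(-7950) = -1325)
t = √32330 (t = √(-1325 + 33655) = √32330 ≈ 179.81)
(1251*(-26))/t = (1251*(-26))/(√32330) = -16263*√32330/16165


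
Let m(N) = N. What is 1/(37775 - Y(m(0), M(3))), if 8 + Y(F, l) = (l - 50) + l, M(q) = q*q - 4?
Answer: 1/37823 ≈ 2.6439e-5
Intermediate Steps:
M(q) = -4 + q² (M(q) = q² - 4 = -4 + q²)
Y(F, l) = -58 + 2*l (Y(F, l) = -8 + ((l - 50) + l) = -8 + ((-50 + l) + l) = -8 + (-50 + 2*l) = -58 + 2*l)
1/(37775 - Y(m(0), M(3))) = 1/(37775 - (-58 + 2*(-4 + 3²))) = 1/(37775 - (-58 + 2*(-4 + 9))) = 1/(37775 - (-58 + 2*5)) = 1/(37775 - (-58 + 10)) = 1/(37775 - 1*(-48)) = 1/(37775 + 48) = 1/37823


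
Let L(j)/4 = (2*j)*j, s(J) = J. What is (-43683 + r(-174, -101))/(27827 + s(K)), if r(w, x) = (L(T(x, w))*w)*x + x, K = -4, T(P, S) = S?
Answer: 4256519608/27823 ≈ 1.5299e+5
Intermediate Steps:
L(j) = 8*j**2 (L(j) = 4*((2*j)*j) = 4*(2*j**2) = 8*j**2)
r(w, x) = x + 8*x*w**3 (r(w, x) = ((8*w**2)*w)*x + x = (8*w**3)*x + x = 8*x*w**3 + x = x + 8*x*w**3)
(-43683 + r(-174, -101))/(27827 + s(K)) = (-43683 - 101*(1 + 8*(-174)**3))/(27827 - 4) = (-43683 - 101*(1 + 8*(-5268024)))/27823 = (-43683 - 101*(1 - 42144192))*(1/27823) = (-43683 - 101*(-42144191))*(1/27823) = (-43683 + 4256563291)*(1/27823) = 4256519608*(1/27823) = 4256519608/27823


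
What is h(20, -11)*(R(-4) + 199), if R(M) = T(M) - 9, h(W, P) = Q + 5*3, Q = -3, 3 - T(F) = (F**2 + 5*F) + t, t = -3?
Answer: 2400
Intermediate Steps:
T(F) = 6 - F**2 - 5*F (T(F) = 3 - ((F**2 + 5*F) - 3) = 3 - (-3 + F**2 + 5*F) = 3 + (3 - F**2 - 5*F) = 6 - F**2 - 5*F)
h(W, P) = 12 (h(W, P) = -3 + 5*3 = -3 + 15 = 12)
R(M) = -3 - M**2 - 5*M (R(M) = (6 - M**2 - 5*M) - 9 = -3 - M**2 - 5*M)
h(20, -11)*(R(-4) + 199) = 12*((-3 - 1*(-4)**2 - 5*(-4)) + 199) = 12*((-3 - 1*16 + 20) + 199) = 12*((-3 - 16 + 20) + 199) = 12*(1 + 199) = 12*200 = 2400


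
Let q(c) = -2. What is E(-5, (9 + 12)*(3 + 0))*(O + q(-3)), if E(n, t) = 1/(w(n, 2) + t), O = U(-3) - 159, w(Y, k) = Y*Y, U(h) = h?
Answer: -41/22 ≈ -1.8636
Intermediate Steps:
w(Y, k) = Y**2
O = -162 (O = -3 - 159 = -162)
E(n, t) = 1/(t + n**2) (E(n, t) = 1/(n**2 + t) = 1/(t + n**2))
E(-5, (9 + 12)*(3 + 0))*(O + q(-3)) = (-162 - 2)/((9 + 12)*(3 + 0) + (-5)**2) = -164/(21*3 + 25) = -164/(63 + 25) = -164/88 = (1/88)*(-164) = -41/22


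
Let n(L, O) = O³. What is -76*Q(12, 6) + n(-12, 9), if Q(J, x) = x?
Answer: 273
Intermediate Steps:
-76*Q(12, 6) + n(-12, 9) = -76*6 + 9³ = -456 + 729 = 273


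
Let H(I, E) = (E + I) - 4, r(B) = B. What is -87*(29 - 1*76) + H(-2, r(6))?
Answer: 4089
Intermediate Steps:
H(I, E) = -4 + E + I
-87*(29 - 1*76) + H(-2, r(6)) = -87*(29 - 1*76) + (-4 + 6 - 2) = -87*(29 - 76) + 0 = -87*(-47) + 0 = 4089 + 0 = 4089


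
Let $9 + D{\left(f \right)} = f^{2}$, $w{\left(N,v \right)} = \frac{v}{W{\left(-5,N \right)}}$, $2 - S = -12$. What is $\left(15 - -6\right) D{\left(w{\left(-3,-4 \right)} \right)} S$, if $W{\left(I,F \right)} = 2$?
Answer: $-1470$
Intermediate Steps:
$S = 14$ ($S = 2 - -12 = 2 + 12 = 14$)
$w{\left(N,v \right)} = \frac{v}{2}$
$D{\left(f \right)} = -9 + f^{2}$
$\left(15 - -6\right) D{\left(w{\left(-3,-4 \right)} \right)} S = \left(15 - -6\right) \left(-9 + \left(\frac{1}{2} \left(-4\right)\right)^{2}\right) 14 = \left(15 + 6\right) \left(-9 + \left(-2\right)^{2}\right) 14 = 21 \left(-9 + 4\right) 14 = 21 \left(-5\right) 14 = \left(-105\right) 14 = -1470$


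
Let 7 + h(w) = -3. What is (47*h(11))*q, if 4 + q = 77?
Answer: -34310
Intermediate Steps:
q = 73 (q = -4 + 77 = 73)
h(w) = -10 (h(w) = -7 - 3 = -10)
(47*h(11))*q = (47*(-10))*73 = -470*73 = -34310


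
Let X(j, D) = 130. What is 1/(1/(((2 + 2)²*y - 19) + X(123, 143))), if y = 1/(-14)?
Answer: 769/7 ≈ 109.86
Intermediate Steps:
y = -1/14 ≈ -0.071429
1/(1/(((2 + 2)²*y - 19) + X(123, 143))) = 1/(1/(((2 + 2)²*(-1/14) - 19) + 130)) = 1/(1/((4²*(-1/14) - 19) + 130)) = 1/(1/((16*(-1/14) - 19) + 130)) = 1/(1/((-8/7 - 19) + 130)) = 1/(1/(-141/7 + 130)) = 1/(1/(769/7)) = 1/(7/769) = 769/7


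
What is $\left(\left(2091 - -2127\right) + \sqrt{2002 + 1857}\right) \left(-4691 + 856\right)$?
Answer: $-16176030 - 3835 \sqrt{3859} \approx -1.6414 \cdot 10^{7}$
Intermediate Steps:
$\left(\left(2091 - -2127\right) + \sqrt{2002 + 1857}\right) \left(-4691 + 856\right) = \left(\left(2091 + 2127\right) + \sqrt{3859}\right) \left(-3835\right) = \left(4218 + \sqrt{3859}\right) \left(-3835\right) = -16176030 - 3835 \sqrt{3859}$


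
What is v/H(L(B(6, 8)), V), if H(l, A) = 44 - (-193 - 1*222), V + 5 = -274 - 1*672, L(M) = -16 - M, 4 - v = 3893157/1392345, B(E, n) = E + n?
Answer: 186247/71009595 ≈ 0.0026228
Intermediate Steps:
v = 186247/154705 (v = 4 - 3893157/1392345 = 4 - 1*432573/154705 = 4 - 432573/154705 = 186247/154705 ≈ 1.2039)
V = -951 (V = -5 + (-274 - 1*672) = -5 + (-274 - 672) = -5 - 946 = -951)
H(l, A) = 459 (H(l, A) = 44 - (-193 - 222) = 44 - 1*(-415) = 44 + 415 = 459)
v/H(L(B(6, 8)), V) = (186247/154705)/459 = (186247/154705)*(1/459) = 186247/71009595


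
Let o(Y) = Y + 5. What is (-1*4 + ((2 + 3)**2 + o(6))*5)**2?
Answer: 30976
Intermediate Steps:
o(Y) = 5 + Y
(-1*4 + ((2 + 3)**2 + o(6))*5)**2 = (-1*4 + ((2 + 3)**2 + (5 + 6))*5)**2 = (-4 + (5**2 + 11)*5)**2 = (-4 + (25 + 11)*5)**2 = (-4 + 36*5)**2 = (-4 + 180)**2 = 176**2 = 30976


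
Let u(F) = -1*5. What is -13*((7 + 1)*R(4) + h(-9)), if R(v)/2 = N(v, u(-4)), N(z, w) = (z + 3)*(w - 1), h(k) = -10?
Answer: 8866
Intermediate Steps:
u(F) = -5
N(z, w) = (-1 + w)*(3 + z) (N(z, w) = (3 + z)*(-1 + w) = (-1 + w)*(3 + z))
R(v) = -36 - 12*v (R(v) = 2*(-3 - v + 3*(-5) - 5*v) = 2*(-3 - v - 15 - 5*v) = 2*(-18 - 6*v) = -36 - 12*v)
-13*((7 + 1)*R(4) + h(-9)) = -13*((7 + 1)*(-36 - 12*4) - 10) = -13*(8*(-36 - 48) - 10) = -13*(8*(-84) - 10) = -13*(-672 - 10) = -13*(-682) = 8866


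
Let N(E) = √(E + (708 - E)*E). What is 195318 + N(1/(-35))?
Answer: 195318 + 4*I*√1551/35 ≈ 1.9532e+5 + 4.5009*I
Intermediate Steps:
N(E) = √(E + E*(708 - E))
195318 + N(1/(-35)) = 195318 + √((709 - 1/(-35))/(-35)) = 195318 + √(-(709 - 1*(-1/35))/35) = 195318 + √(-(709 + 1/35)/35) = 195318 + √(-1/35*24816/35) = 195318 + √(-24816/1225) = 195318 + 4*I*√1551/35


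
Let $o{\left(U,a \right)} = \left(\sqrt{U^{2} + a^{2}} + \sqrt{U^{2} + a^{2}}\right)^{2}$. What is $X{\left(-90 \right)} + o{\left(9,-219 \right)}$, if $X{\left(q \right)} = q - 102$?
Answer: $191976$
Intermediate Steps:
$X{\left(q \right)} = -102 + q$ ($X{\left(q \right)} = q - 102 = -102 + q$)
$o{\left(U,a \right)} = 4 U^{2} + 4 a^{2}$ ($o{\left(U,a \right)} = \left(2 \sqrt{U^{2} + a^{2}}\right)^{2} = 4 U^{2} + 4 a^{2}$)
$X{\left(-90 \right)} + o{\left(9,-219 \right)} = \left(-102 - 90\right) + \left(4 \cdot 9^{2} + 4 \left(-219\right)^{2}\right) = -192 + \left(4 \cdot 81 + 4 \cdot 47961\right) = -192 + \left(324 + 191844\right) = -192 + 192168 = 191976$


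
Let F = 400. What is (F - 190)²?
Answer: 44100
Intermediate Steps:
(F - 190)² = (400 - 190)² = 210² = 44100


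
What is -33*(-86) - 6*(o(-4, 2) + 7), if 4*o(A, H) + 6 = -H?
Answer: 2808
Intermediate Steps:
o(A, H) = -3/2 - H/4 (o(A, H) = -3/2 + (-H)/4 = -3/2 - H/4)
-33*(-86) - 6*(o(-4, 2) + 7) = -33*(-86) - 6*((-3/2 - ¼*2) + 7) = 2838 - 6*((-3/2 - ½) + 7) = 2838 - 6*(-2 + 7) = 2838 - 6*5 = 2838 - 30 = 2808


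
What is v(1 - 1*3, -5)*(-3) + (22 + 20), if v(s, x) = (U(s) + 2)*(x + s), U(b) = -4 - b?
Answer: 42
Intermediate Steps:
v(s, x) = (-2 - s)*(s + x) (v(s, x) = ((-4 - s) + 2)*(x + s) = (-2 - s)*(s + x))
v(1 - 1*3, -5)*(-3) + (22 + 20) = (-(1 - 1*3)² - 2*(1 - 1*3) - 2*(-5) - 1*(1 - 1*3)*(-5))*(-3) + (22 + 20) = (-(1 - 3)² - 2*(1 - 3) + 10 - 1*(1 - 3)*(-5))*(-3) + 42 = (-1*(-2)² - 2*(-2) + 10 - 1*(-2)*(-5))*(-3) + 42 = (-1*4 + 4 + 10 - 10)*(-3) + 42 = (-4 + 4 + 10 - 10)*(-3) + 42 = 0*(-3) + 42 = 0 + 42 = 42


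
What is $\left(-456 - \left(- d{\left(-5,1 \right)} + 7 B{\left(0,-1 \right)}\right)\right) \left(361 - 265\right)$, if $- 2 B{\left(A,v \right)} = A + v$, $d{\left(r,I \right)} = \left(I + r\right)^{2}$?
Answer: $-42576$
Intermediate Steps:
$B{\left(A,v \right)} = - \frac{A}{2} - \frac{v}{2}$ ($B{\left(A,v \right)} = - \frac{A + v}{2} = - \frac{A}{2} - \frac{v}{2}$)
$\left(-456 - \left(- d{\left(-5,1 \right)} + 7 B{\left(0,-1 \right)}\right)\right) \left(361 - 265\right) = \left(-456 + \left(\left(1 - 5\right)^{2} - 7 \left(\left(- \frac{1}{2}\right) 0 - - \frac{1}{2}\right)\right)\right) \left(361 - 265\right) = \left(-456 + \left(\left(-4\right)^{2} - 7 \left(0 + \frac{1}{2}\right)\right)\right) 96 = \left(-456 + \left(16 - \frac{7}{2}\right)\right) 96 = \left(-456 + \frac{25}{2}\right) 96 = \left(- \frac{887}{2}\right) 96 = -42576$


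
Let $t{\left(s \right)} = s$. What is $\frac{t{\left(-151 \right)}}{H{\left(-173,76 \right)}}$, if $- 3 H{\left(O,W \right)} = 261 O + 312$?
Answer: $- \frac{151}{14947} \approx -0.010102$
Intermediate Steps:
$H{\left(O,W \right)} = -104 - 87 O$ ($H{\left(O,W \right)} = - \frac{261 O + 312}{3} = - \frac{312 + 261 O}{3} = -104 - 87 O$)
$\frac{t{\left(-151 \right)}}{H{\left(-173,76 \right)}} = - \frac{151}{-104 - -15051} = - \frac{151}{-104 + 15051} = - \frac{151}{14947}$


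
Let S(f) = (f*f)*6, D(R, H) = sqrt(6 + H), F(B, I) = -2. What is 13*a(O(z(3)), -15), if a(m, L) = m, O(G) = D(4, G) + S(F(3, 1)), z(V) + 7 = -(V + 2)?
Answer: 312 + 13*I*sqrt(6) ≈ 312.0 + 31.843*I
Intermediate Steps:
z(V) = -9 - V (z(V) = -7 - (V + 2) = -7 - (2 + V) = -7 + (-2 - V) = -9 - V)
S(f) = 6*f**2 (S(f) = f**2*6 = 6*f**2)
O(G) = 24 + sqrt(6 + G) (O(G) = sqrt(6 + G) + 6*(-2)**2 = sqrt(6 + G) + 6*4 = sqrt(6 + G) + 24 = 24 + sqrt(6 + G))
13*a(O(z(3)), -15) = 13*(24 + sqrt(6 + (-9 - 1*3))) = 13*(24 + sqrt(6 + (-9 - 3))) = 13*(24 + sqrt(6 - 12)) = 13*(24 + sqrt(-6)) = 13*(24 + I*sqrt(6)) = 312 + 13*I*sqrt(6)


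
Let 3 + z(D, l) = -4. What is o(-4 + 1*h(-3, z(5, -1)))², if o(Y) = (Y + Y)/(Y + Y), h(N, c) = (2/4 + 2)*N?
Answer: 1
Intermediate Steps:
z(D, l) = -7 (z(D, l) = -3 - 4 = -7)
h(N, c) = 5*N/2 (h(N, c) = (2*(¼) + 2)*N = (½ + 2)*N = 5*N/2)
o(Y) = 1 (o(Y) = (2*Y)/((2*Y)) = (2*Y)*(1/(2*Y)) = 1)
o(-4 + 1*h(-3, z(5, -1)))² = 1² = 1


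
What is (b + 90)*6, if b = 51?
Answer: 846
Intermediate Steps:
(b + 90)*6 = (51 + 90)*6 = 141*6 = 846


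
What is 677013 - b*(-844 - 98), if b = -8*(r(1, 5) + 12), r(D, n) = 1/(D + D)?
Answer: 582813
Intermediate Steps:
r(D, n) = 1/(2*D)
b = -100 (b = -8*((1/2)/1 + 12) = -8*((1/2)*1 + 12) = -8*(1/2 + 12) = -8*25/2 = -100)
677013 - b*(-844 - 98) = 677013 - (-100)*(-844 - 98) = 677013 - (-100)*(-942) = 677013 - 1*94200 = 677013 - 94200 = 582813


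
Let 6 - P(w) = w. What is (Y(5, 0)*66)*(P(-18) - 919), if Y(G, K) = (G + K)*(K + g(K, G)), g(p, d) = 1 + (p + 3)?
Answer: -1181400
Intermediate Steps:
P(w) = 6 - w
g(p, d) = 4 + p (g(p, d) = 1 + (3 + p) = 4 + p)
Y(G, K) = (4 + 2*K)*(G + K) (Y(G, K) = (G + K)*(K + (4 + K)) = (G + K)*(4 + 2*K) = (4 + 2*K)*(G + K))
(Y(5, 0)*66)*(P(-18) - 919) = ((2*0² + 4*5 + 4*0 + 2*5*0)*66)*((6 - 1*(-18)) - 919) = ((2*0 + 20 + 0 + 0)*66)*((6 + 18) - 919) = ((0 + 20 + 0 + 0)*66)*(24 - 919) = (20*66)*(-895) = 1320*(-895) = -1181400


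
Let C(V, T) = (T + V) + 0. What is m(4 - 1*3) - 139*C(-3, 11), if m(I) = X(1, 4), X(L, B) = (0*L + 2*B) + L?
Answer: -1103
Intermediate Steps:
X(L, B) = L + 2*B (X(L, B) = (0 + 2*B) + L = 2*B + L = L + 2*B)
C(V, T) = T + V
m(I) = 9 (m(I) = 1 + 2*4 = 1 + 8 = 9)
m(4 - 1*3) - 139*C(-3, 11) = 9 - 139*(11 - 3) = 9 - 139*8 = 9 - 1112 = -1103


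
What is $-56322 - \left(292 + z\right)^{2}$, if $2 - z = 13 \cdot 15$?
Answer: $-66123$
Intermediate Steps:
$z = -193$ ($z = 2 - 13 \cdot 15 = 2 - 195 = -193$)
$-56322 - \left(292 + z\right)^{2} = -56322 - \left(292 - 193\right)^{2} = -56322 - 99^{2} = -56322 - 9801 = -66123$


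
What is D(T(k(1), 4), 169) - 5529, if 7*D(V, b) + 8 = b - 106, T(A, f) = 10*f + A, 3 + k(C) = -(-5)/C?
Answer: -38648/7 ≈ -5521.1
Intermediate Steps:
k(C) = -3 + 5/C (k(C) = -3 - (-5)/C = -3 + 5/C)
T(A, f) = A + 10*f
D(V, b) = -114/7 + b/7 (D(V, b) = -8/7 + (b - 106)/7 = -8/7 + (-106 + b)/7 = -8/7 + (-106/7 + b/7) = -114/7 + b/7)
D(T(k(1), 4), 169) - 5529 = (-114/7 + (⅐)*169) - 5529 = (-114/7 + 169/7) - 5529 = 55/7 - 5529 = -38648/7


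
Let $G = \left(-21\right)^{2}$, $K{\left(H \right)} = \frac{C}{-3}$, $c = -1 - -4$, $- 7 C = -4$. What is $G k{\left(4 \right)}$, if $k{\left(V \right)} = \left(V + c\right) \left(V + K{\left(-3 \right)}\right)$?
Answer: $11760$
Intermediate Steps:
$C = \frac{4}{7}$ ($C = \left(- \frac{1}{7}\right) \left(-4\right) = \frac{4}{7} \approx 0.57143$)
$c = 3$ ($c = -1 + 4 = 3$)
$K{\left(H \right)} = - \frac{4}{21}$ ($K{\left(H \right)} = \frac{4}{7 \left(-3\right)} = \frac{4}{7} \left(- \frac{1}{3}\right) = - \frac{4}{21}$)
$k{\left(V \right)} = \left(3 + V\right) \left(- \frac{4}{21} + V\right)$ ($k{\left(V \right)} = \left(V + 3\right) \left(V - \frac{4}{21}\right) = \left(3 + V\right) \left(- \frac{4}{21} + V\right)$)
$G = 441$
$G k{\left(4 \right)} = 441 \left(- \frac{4}{7} + 4^{2} + \frac{59}{21} \cdot 4\right) = 441 \left(- \frac{4}{7} + 16 + \frac{236}{21}\right) = 441 \cdot \frac{80}{3} = 11760$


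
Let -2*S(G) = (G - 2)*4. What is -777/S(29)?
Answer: 259/18 ≈ 14.389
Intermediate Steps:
S(G) = 4 - 2*G (S(G) = -(G - 2)*4/2 = -(-2 + G)*4/2 = -(-8 + 4*G)/2 = 4 - 2*G)
-777/S(29) = -777/(4 - 2*29) = -777/(4 - 58) = -777/(-54) = -777*(-1/54) = 259/18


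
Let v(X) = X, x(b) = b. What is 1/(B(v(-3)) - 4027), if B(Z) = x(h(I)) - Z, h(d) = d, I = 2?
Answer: -1/4022 ≈ -0.00024863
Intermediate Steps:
B(Z) = 2 - Z
1/(B(v(-3)) - 4027) = 1/((2 - 1*(-3)) - 4027) = 1/((2 + 3) - 4027) = 1/(5 - 4027) = 1/(-4022) = -1/4022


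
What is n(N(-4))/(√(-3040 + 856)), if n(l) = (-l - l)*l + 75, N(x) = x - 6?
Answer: 125*I*√546/1092 ≈ 2.6748*I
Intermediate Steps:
N(x) = -6 + x
n(l) = 75 - 2*l² (n(l) = (-2*l)*l + 75 = -2*l² + 75 = 75 - 2*l²)
n(N(-4))/(√(-3040 + 856)) = (75 - 2*(-6 - 4)²)/(√(-3040 + 856)) = (75 - 2*(-10)²)/(√(-2184)) = (75 - 2*100)/((2*I*√546)) = (75 - 200)*(-I*√546/1092) = -(-125)*I*√546/1092 = 125*I*√546/1092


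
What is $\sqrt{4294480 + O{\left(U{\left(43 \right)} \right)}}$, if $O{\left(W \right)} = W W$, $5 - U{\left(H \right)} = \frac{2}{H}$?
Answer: $\frac{\sqrt{7940538889}}{43} \approx 2072.3$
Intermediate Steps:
$U{\left(H \right)} = 5 - \frac{2}{H}$
$O{\left(W \right)} = W^{2}$
$\sqrt{4294480 + O{\left(U{\left(43 \right)} \right)}} = \sqrt{4294480 + \left(5 - \frac{2}{43}\right)^{2}} = \sqrt{4294480 + \left(\frac{213}{43}\right)^{2}} = \sqrt{4294480 + \frac{45369}{1849}} = \sqrt{\frac{7940538889}{1849}} = \frac{\sqrt{7940538889}}{43}$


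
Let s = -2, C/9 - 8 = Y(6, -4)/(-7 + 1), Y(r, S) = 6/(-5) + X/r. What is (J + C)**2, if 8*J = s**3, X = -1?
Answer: 2134521/400 ≈ 5336.3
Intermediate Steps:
Y(r, S) = -6/5 - 1/r (Y(r, S) = 6/(-5) - 1/r = 6*(-1/5) - 1/r = -6/5 - 1/r)
C = 1481/20 (C = 72 + 9*((-6/5 - 1/6)/(-7 + 1)) = 72 + 9*((-6/5 - 1*1/6)/(-6)) = 72 + 9*((-6/5 - 1/6)*(-1/6)) = 72 + 9*(-41/30*(-1/6)) = 72 + 9*(41/180) = 72 + 41/20 = 1481/20 ≈ 74.050)
J = -1 (J = (1/8)*(-2)**3 = (1/8)*(-8) = -1)
(J + C)**2 = (-1 + 1481/20)**2 = (1461/20)**2 = 2134521/400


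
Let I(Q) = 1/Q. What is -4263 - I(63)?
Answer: -268570/63 ≈ -4263.0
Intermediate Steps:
-4263 - I(63) = -4263 - 1/63 = -268570/63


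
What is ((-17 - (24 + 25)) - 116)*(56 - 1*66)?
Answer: 1820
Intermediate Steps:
((-17 - (24 + 25)) - 116)*(56 - 1*66) = ((-17 - 1*49) - 116)*(56 - 66) = ((-17 - 49) - 116)*(-10) = (-66 - 116)*(-10) = -182*(-10) = 1820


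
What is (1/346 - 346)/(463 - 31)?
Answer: -39905/49824 ≈ -0.80092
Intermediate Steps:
(1/346 - 346)/(463 - 31) = (1/346 - 346)/432 = -119715/346*1/432 = -39905/49824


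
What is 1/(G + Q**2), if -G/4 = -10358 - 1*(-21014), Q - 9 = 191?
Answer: -1/2624 ≈ -0.00038110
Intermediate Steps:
Q = 200 (Q = 9 + 191 = 200)
G = -42624 (G = -4*(-10358 - 1*(-21014)) = -4*(-10358 + 21014) = -4*10656 = -42624)
1/(G + Q**2) = 1/(-42624 + 200**2) = 1/(-42624 + 40000) = 1/(-2624) = -1/2624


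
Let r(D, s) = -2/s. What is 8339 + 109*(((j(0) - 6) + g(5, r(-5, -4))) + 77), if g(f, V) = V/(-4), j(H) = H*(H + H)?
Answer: 128515/8 ≈ 16064.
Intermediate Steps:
j(H) = 2*H² (j(H) = H*(2*H) = 2*H²)
g(f, V) = -V/4 (g(f, V) = V*(-¼) = -V/4)
8339 + 109*(((j(0) - 6) + g(5, r(-5, -4))) + 77) = 8339 + 109*(((2*0² - 6) - (-1)/(2*(-4))) + 77) = 8339 + 109*(((2*0 - 6) - (-1)*(-1)/(2*4)) + 77) = 8339 + 109*(((0 - 6) - ¼*½) + 77) = 8339 + 109*((-6 - ⅛) + 77) = 8339 + 109*(-49/8 + 77) = 8339 + 109*(567/8) = 8339 + 61803/8 = 128515/8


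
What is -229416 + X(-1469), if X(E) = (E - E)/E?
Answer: -229416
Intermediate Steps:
X(E) = 0 (X(E) = 0/E = 0)
-229416 + X(-1469) = -229416 + 0 = -229416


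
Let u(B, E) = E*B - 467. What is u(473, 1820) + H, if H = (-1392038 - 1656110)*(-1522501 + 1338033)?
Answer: 562286625657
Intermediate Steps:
H = 562285765264 (H = -3048148*(-184468) = 562285765264)
u(B, E) = -467 + B*E (u(B, E) = B*E - 467 = -467 + B*E)
u(473, 1820) + H = (-467 + 473*1820) + 562285765264 = (-467 + 860860) + 562285765264 = 860393 + 562285765264 = 562286625657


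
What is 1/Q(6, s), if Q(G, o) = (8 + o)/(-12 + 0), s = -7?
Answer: -12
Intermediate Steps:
Q(G, o) = -2/3 - o/12 (Q(G, o) = (8 + o)/(-12) = (8 + o)*(-1/12) = -2/3 - o/12)
1/Q(6, s) = 1/(-2/3 - 1/12*(-7)) = 1/(-2/3 + 7/12) = 1/(-1/12) = -12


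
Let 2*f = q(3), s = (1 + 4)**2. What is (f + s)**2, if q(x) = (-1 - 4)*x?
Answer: 1225/4 ≈ 306.25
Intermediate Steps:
q(x) = -5*x
s = 25 (s = 5**2 = 25)
f = -15/2 (f = (-5*3)/2 = (1/2)*(-15) = -15/2 ≈ -7.5000)
(f + s)**2 = (-15/2 + 25)**2 = (35/2)**2 = 1225/4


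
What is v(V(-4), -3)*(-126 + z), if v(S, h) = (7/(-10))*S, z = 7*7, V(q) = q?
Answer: -1078/5 ≈ -215.60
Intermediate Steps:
z = 49
v(S, h) = -7*S/10 (v(S, h) = (7*(-⅒))*S = -7*S/10)
v(V(-4), -3)*(-126 + z) = (-7/10*(-4))*(-126 + 49) = (14/5)*(-77) = -1078/5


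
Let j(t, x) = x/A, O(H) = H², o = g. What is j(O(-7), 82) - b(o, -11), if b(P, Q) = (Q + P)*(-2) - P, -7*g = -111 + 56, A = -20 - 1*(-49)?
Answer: 893/203 ≈ 4.3990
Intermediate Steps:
A = 29 (A = -20 + 49 = 29)
g = 55/7 (g = -(-111 + 56)/7 = -⅐*(-55) = 55/7 ≈ 7.8571)
o = 55/7 ≈ 7.8571
b(P, Q) = -3*P - 2*Q (b(P, Q) = (P + Q)*(-2) - P = (-2*P - 2*Q) - P = -3*P - 2*Q)
j(t, x) = x/29
j(O(-7), 82) - b(o, -11) = (1/29)*82 - (-3*55/7 - 2*(-11)) = 82/29 - (-165/7 + 22) = 82/29 - 1*(-11/7) = 82/29 + 11/7 = 893/203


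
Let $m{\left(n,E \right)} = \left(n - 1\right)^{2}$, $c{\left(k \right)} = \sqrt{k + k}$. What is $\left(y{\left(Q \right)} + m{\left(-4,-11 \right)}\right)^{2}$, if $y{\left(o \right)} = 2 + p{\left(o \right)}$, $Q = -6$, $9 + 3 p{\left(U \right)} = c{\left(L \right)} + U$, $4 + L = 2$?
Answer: $\frac{4352}{9} + \frac{88 i}{3} \approx 483.56 + 29.333 i$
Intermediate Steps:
$L = -2$ ($L = -4 + 2 = -2$)
$c{\left(k \right)} = \sqrt{2} \sqrt{k}$ ($c{\left(k \right)} = \sqrt{2 k} = \sqrt{2} \sqrt{k}$)
$m{\left(n,E \right)} = \left(-1 + n\right)^{2}$
$p{\left(U \right)} = -3 + \frac{U}{3} + \frac{2 i}{3}$ ($p{\left(U \right)} = -3 + \frac{\sqrt{2} \sqrt{-2} + U}{3} = -3 + \frac{\sqrt{2} i \sqrt{2} + U}{3} = -3 + \frac{2 i + U}{3} = -3 + \frac{U + 2 i}{3} = -3 + \left(\frac{U}{3} + \frac{2 i}{3}\right) = -3 + \frac{U}{3} + \frac{2 i}{3}$)
$y{\left(o \right)} = -1 + \frac{o}{3} + \frac{2 i}{3}$ ($y{\left(o \right)} = 2 + \left(-3 + \frac{o}{3} + \frac{2 i}{3}\right) = -1 + \frac{o}{3} + \frac{2 i}{3}$)
$\left(y{\left(Q \right)} + m{\left(-4,-11 \right)}\right)^{2} = \left(\left(-1 + \frac{1}{3} \left(-6\right) + \frac{2 i}{3}\right) + \left(-1 - 4\right)^{2}\right)^{2} = \left(\left(-1 - 2 + \frac{2 i}{3}\right) + \left(-5\right)^{2}\right)^{2} = \left(\left(-3 + \frac{2 i}{3}\right) + 25\right)^{2} = \left(22 + \frac{2 i}{3}\right)^{2}$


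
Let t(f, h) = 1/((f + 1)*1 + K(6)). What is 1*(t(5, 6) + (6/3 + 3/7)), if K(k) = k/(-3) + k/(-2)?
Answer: 24/7 ≈ 3.4286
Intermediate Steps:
K(k) = -5*k/6 (K(k) = k*(-⅓) + k*(-½) = -k/3 - k/2 = -5*k/6)
t(f, h) = 1/(-4 + f) (t(f, h) = 1/((f + 1)*1 - ⅚*6) = 1/((1 + f)*1 - 5) = 1/((1 + f) - 5) = 1/(-4 + f))
1*(t(5, 6) + (6/3 + 3/7)) = 1*(1/(-4 + 5) + (6/3 + 3/7)) = 1*(1/1 + (6*(⅓) + 3*(⅐))) = 1*(1 + (2 + 3/7)) = 1*(1 + 17/7) = 1*(24/7) = 24/7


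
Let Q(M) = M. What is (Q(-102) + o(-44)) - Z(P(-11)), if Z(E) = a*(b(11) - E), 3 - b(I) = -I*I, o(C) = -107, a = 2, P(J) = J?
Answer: -479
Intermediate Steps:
b(I) = 3 + I**2 (b(I) = 3 - (-1)*I*I = 3 - (-1)*I**2 = 3 + I**2)
Z(E) = 248 - 2*E (Z(E) = 2*((3 + 11**2) - E) = 2*((3 + 121) - E) = 2*(124 - E) = 248 - 2*E)
(Q(-102) + o(-44)) - Z(P(-11)) = (-102 - 107) - (248 - 2*(-11)) = -209 - (248 + 22) = -209 - 1*270 = -209 - 270 = -479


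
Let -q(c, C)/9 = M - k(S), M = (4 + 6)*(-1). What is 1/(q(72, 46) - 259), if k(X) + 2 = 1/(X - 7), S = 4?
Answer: -1/190 ≈ -0.0052632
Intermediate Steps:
k(X) = -2 + 1/(-7 + X) (k(X) = -2 + 1/(X - 7) = -2 + 1/(-7 + X))
M = -10 (M = 10*(-1) = -10)
q(c, C) = 69 (q(c, C) = -9*(-10 - (15 - 2*4)/(-7 + 4)) = -9*(-10 - (15 - 8)/(-3)) = -9*(-10 - (-1)*7/3) = -9*(-10 - 1*(-7/3)) = -9*(-10 + 7/3) = -9*(-23/3) = 69)
1/(q(72, 46) - 259) = 1/(69 - 259) = 1/(-190) = -1/190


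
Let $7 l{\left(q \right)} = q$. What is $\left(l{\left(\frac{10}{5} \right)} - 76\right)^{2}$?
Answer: $\frac{280900}{49} \approx 5732.7$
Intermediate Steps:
$l{\left(q \right)} = \frac{q}{7}$
$\left(l{\left(\frac{10}{5} \right)} - 76\right)^{2} = \left(\frac{10 \cdot \frac{1}{5}}{7} - 76\right)^{2} = \left(\frac{1}{7} \cdot 2 - 76\right)^{2} = \left(\frac{2}{7} - 76\right)^{2} = \left(- \frac{530}{7}\right)^{2} = \frac{280900}{49}$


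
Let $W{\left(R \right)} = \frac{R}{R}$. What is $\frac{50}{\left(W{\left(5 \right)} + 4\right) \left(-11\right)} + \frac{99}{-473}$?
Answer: $- \frac{529}{473} \approx -1.1184$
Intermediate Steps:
$W{\left(R \right)} = 1$
$\frac{50}{\left(W{\left(5 \right)} + 4\right) \left(-11\right)} + \frac{99}{-473} = \frac{50}{\left(1 + 4\right) \left(-11\right)} + \frac{99}{-473} = \frac{50}{5 \left(-11\right)} + 99 \left(- \frac{1}{473}\right) = \frac{50}{-55} - \frac{9}{43} = 50 \left(- \frac{1}{55}\right) - \frac{9}{43} = - \frac{10}{11} - \frac{9}{43} = - \frac{529}{473}$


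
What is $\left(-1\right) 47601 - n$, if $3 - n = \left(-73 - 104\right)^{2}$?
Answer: $-16275$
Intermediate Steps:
$n = -31326$ ($n = 3 - \left(-73 - 104\right)^{2} = 3 - \left(-177\right)^{2} = 3 - 31329 = -31326$)
$\left(-1\right) 47601 - n = \left(-1\right) 47601 - -31326 = -47601 + 31326 = -16275$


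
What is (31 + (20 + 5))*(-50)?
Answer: -2800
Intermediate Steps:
(31 + (20 + 5))*(-50) = (31 + 25)*(-50) = 56*(-50) = -2800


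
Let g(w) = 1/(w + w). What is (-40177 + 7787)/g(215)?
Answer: -13927700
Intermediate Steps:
g(w) = 1/(2*w)
(-40177 + 7787)/g(215) = (-40177 + 7787)/(((½)/215)) = -32390/((½)*(1/215)) = -32390/1/430 = -32390*430 = -13927700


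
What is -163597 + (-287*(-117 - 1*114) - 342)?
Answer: -97642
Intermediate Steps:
-163597 + (-287*(-117 - 1*114) - 342) = -163597 + (-287*(-117 - 114) - 342) = -163597 + (-287*(-231) - 342) = -163597 + (66297 - 342) = -163597 + 65955 = -97642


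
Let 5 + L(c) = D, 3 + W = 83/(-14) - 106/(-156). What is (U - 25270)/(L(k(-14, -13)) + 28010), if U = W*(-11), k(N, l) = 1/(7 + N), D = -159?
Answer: -3436969/3800979 ≈ -0.90423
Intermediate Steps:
W = -2252/273 (W = -3 + (83/(-14) - 106/(-156)) = -3 + (83*(-1/14) - 106*(-1/156)) = -3 + (-83/14 + 53/78) = -3 - 1433/273 = -2252/273 ≈ -8.2491)
L(c) = -164 (L(c) = -5 - 159 = -164)
U = 24772/273 (U = -2252/273*(-11) = 24772/273 ≈ 90.740)
(U - 25270)/(L(k(-14, -13)) + 28010) = (24772/273 - 25270)/(-164 + 28010) = -6873938/273/27846 = -6873938/273*1/27846 = -3436969/3800979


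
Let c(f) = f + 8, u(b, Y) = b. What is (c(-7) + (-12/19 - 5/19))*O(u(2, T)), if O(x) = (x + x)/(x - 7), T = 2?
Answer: -8/95 ≈ -0.084211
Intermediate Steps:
O(x) = 2*x/(-7 + x) (O(x) = (2*x)/(-7 + x) = 2*x/(-7 + x))
c(f) = 8 + f
(c(-7) + (-12/19 - 5/19))*O(u(2, T)) = ((8 - 7) + (-12/19 - 5/19))*(2*2/(-7 + 2)) = (1 + (-12*1/19 - 5*1/19))*(2*2/(-5)) = (1 + (-12/19 - 5/19))*(2*2*(-⅕)) = (1 - 17/19)*(-⅘) = (2/19)*(-⅘) = -8/95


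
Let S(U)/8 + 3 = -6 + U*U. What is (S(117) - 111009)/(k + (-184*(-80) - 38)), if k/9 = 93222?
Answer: -523/284560 ≈ -0.0018379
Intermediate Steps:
k = 838998 (k = 9*93222 = 838998)
S(U) = -72 + 8*U² (S(U) = -24 + 8*(-6 + U*U) = -24 + 8*(-6 + U²) = -24 + (-48 + 8*U²) = -72 + 8*U²)
(S(117) - 111009)/(k + (-184*(-80) - 38)) = ((-72 + 8*117²) - 111009)/(838998 + (-184*(-80) - 38)) = ((-72 + 8*13689) - 111009)/(838998 + (14720 - 38)) = ((-72 + 109512) - 111009)/(838998 + 14682) = (109440 - 111009)/853680 = -1569*1/853680 = -523/284560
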